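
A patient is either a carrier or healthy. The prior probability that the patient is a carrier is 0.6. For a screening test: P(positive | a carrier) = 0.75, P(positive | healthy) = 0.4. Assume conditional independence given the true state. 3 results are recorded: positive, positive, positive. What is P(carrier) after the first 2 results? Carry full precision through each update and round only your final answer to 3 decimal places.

Each posterior becomes the prior for the next update.
After 'positive': P(carrier) = 0.75·0.6000 / (0.75·0.6000 + 0.4·0.4000) ≈ 0.7377
After 'positive': P(carrier) = 0.75·0.7377 / (0.75·0.7377 + 0.4·0.2623) ≈ 0.8406

0.841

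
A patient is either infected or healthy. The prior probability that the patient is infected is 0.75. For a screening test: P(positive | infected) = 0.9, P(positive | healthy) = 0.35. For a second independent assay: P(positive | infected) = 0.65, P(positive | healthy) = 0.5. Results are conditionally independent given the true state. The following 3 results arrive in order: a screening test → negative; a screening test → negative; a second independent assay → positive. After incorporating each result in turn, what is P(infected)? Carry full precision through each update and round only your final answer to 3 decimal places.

Apply Bayes' rule sequentially, carrying P(infected) forward.
After a screening test='negative': P(infected) = 0.1·0.7500 / (0.1·0.7500 + 0.65·0.2500) ≈ 0.3158
After a screening test='negative': P(infected) = 0.1·0.3158 / (0.1·0.3158 + 0.65·0.6842) ≈ 0.0663
After a second independent assay='positive': P(infected) = 0.65·0.0663 / (0.65·0.0663 + 0.5·0.9337) ≈ 0.0845

0.085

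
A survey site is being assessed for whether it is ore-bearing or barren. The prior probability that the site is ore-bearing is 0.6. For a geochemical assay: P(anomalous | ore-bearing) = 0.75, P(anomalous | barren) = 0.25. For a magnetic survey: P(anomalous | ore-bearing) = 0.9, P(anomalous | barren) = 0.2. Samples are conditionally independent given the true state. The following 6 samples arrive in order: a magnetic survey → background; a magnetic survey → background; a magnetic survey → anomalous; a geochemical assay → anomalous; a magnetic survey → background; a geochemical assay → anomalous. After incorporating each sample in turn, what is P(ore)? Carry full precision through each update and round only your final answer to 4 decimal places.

0.1061

After a magnetic survey='background': P(ore) = 0.1·0.6000 / (0.1·0.6000 + 0.8·0.4000) ≈ 0.1579
After a magnetic survey='background': P(ore) = 0.1·0.1579 / (0.1·0.1579 + 0.8·0.8421) ≈ 0.0229
After a magnetic survey='anomalous': P(ore) = 0.9·0.0229 / (0.9·0.0229 + 0.2·0.9771) ≈ 0.0954
After a geochemical assay='anomalous': P(ore) = 0.75·0.0954 / (0.75·0.0954 + 0.25·0.9046) ≈ 0.2404
After a magnetic survey='background': P(ore) = 0.1·0.2404 / (0.1·0.2404 + 0.8·0.7596) ≈ 0.0380
After a geochemical assay='anomalous': P(ore) = 0.75·0.0380 / (0.75·0.0380 + 0.25·0.9620) ≈ 0.1061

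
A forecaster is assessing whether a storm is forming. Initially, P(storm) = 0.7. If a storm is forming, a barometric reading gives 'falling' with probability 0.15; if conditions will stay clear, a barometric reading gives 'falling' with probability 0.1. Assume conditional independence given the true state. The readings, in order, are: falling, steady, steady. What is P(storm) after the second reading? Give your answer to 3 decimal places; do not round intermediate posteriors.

0.768

After 'falling': P(storm) = 0.15·0.7000 / (0.15·0.7000 + 0.1·0.3000) ≈ 0.7778
After 'steady': P(storm) = 0.85·0.7778 / (0.85·0.7778 + 0.9·0.2222) ≈ 0.7677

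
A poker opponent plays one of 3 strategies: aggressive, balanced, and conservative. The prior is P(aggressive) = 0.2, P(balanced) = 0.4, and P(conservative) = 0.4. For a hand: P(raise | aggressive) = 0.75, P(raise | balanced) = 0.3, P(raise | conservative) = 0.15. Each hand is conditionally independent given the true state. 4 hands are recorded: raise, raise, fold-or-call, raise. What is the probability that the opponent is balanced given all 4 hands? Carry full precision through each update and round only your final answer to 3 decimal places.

Apply Bayes' rule sequentially, carrying P(balanced) forward.
After 'raise': normaliser = 0.75·0.2000 + 0.3·0.4000 + 0.15·0.4000; P(aggressive) ≈ 0.4545, P(balanced) ≈ 0.3636, P(conservative) ≈ 0.1818
After 'raise': normaliser = 0.75·0.4545 + 0.3·0.3636 + 0.15·0.1818; P(aggressive) ≈ 0.7143, P(balanced) ≈ 0.2286, P(conservative) ≈ 0.0571
After 'fold-or-call': normaliser = 0.25·0.7143 + 0.7·0.2286 + 0.85·0.0571; P(aggressive) ≈ 0.4613, P(balanced) ≈ 0.4133, P(conservative) ≈ 0.1255
After 'raise': normaliser = 0.75·0.4613 + 0.3·0.4133 + 0.15·0.1255; P(aggressive) ≈ 0.7078, P(balanced) ≈ 0.2537, P(conservative) ≈ 0.0385

0.254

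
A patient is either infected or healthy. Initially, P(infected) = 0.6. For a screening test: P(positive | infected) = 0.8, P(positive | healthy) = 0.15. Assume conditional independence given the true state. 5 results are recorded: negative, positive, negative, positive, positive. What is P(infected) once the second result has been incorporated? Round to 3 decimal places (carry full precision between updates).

Apply Bayes' rule sequentially, carrying P(infected) forward.
After 'negative': P(infected) = 0.2·0.6000 / (0.2·0.6000 + 0.85·0.4000) ≈ 0.2609
After 'positive': P(infected) = 0.8·0.2609 / (0.8·0.2609 + 0.15·0.7391) ≈ 0.6531

0.653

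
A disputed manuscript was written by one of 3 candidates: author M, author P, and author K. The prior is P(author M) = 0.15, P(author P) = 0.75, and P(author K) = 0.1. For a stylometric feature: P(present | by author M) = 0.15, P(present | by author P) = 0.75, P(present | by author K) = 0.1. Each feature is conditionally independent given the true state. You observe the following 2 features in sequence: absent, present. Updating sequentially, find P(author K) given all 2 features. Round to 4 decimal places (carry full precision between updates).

0.0533

After 'absent': normaliser = 0.85·0.1500 + 0.25·0.7500 + 0.9·0.1000; P(author M) ≈ 0.3148, P(author P) ≈ 0.4630, P(author K) ≈ 0.2222
After 'present': normaliser = 0.15·0.3148 + 0.75·0.4630 + 0.1·0.2222; P(author M) ≈ 0.1133, P(author P) ≈ 0.8333, P(author K) ≈ 0.0533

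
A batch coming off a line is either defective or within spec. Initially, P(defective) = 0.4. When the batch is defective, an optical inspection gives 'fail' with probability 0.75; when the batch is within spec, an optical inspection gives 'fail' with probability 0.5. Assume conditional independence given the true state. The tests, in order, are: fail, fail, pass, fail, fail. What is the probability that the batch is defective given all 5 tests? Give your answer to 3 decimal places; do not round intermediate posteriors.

Each posterior becomes the prior for the next update.
After 'fail': P(defective) = 0.75·0.4000 / (0.75·0.4000 + 0.5·0.6000) ≈ 0.5000
After 'fail': P(defective) = 0.75·0.5000 / (0.75·0.5000 + 0.5·0.5000) ≈ 0.6000
After 'pass': P(defective) = 0.25·0.6000 / (0.25·0.6000 + 0.5·0.4000) ≈ 0.4286
After 'fail': P(defective) = 0.75·0.4286 / (0.75·0.4286 + 0.5·0.5714) ≈ 0.5294
After 'fail': P(defective) = 0.75·0.5294 / (0.75·0.5294 + 0.5·0.4706) ≈ 0.6279

0.628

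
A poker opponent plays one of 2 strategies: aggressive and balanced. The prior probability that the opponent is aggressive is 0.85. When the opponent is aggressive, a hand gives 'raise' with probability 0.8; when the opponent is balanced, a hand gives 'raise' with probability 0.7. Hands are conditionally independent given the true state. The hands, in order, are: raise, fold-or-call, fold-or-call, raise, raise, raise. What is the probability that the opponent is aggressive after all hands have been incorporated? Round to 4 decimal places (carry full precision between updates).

After 'raise': P(aggressive) = 0.8·0.8500 / (0.8·0.8500 + 0.7·0.1500) ≈ 0.8662
After 'fold-or-call': P(aggressive) = 0.2·0.8662 / (0.2·0.8662 + 0.3·0.1338) ≈ 0.8119
After 'fold-or-call': P(aggressive) = 0.2·0.8119 / (0.2·0.8119 + 0.3·0.1881) ≈ 0.7422
After 'raise': P(aggressive) = 0.8·0.7422 / (0.8·0.7422 + 0.7·0.2578) ≈ 0.7669
After 'raise': P(aggressive) = 0.8·0.7669 / (0.8·0.7669 + 0.7·0.2331) ≈ 0.7899
After 'raise': P(aggressive) = 0.8·0.7899 / (0.8·0.7899 + 0.7·0.2101) ≈ 0.8112

0.8112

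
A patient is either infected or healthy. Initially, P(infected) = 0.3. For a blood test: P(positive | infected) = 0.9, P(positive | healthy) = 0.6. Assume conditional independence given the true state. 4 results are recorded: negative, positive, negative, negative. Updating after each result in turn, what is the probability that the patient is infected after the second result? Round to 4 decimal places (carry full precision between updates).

0.1385

After 'negative': P(infected) = 0.1·0.3000 / (0.1·0.3000 + 0.4·0.7000) ≈ 0.0968
After 'positive': P(infected) = 0.9·0.0968 / (0.9·0.0968 + 0.6·0.9032) ≈ 0.1385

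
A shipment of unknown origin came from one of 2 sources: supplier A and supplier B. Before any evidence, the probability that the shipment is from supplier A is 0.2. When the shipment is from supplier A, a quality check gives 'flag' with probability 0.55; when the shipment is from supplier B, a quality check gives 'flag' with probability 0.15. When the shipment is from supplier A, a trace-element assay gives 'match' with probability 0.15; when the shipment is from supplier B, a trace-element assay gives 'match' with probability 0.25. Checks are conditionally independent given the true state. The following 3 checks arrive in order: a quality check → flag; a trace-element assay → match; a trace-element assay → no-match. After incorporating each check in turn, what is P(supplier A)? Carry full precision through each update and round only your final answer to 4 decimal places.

0.3840

After a quality check='flag': P(supplier A) = 0.55·0.2000 / (0.55·0.2000 + 0.15·0.8000) ≈ 0.4783
After a trace-element assay='match': P(supplier A) = 0.15·0.4783 / (0.15·0.4783 + 0.25·0.5217) ≈ 0.3548
After a trace-element assay='no-match': P(supplier A) = 0.85·0.3548 / (0.85·0.3548 + 0.75·0.6452) ≈ 0.3840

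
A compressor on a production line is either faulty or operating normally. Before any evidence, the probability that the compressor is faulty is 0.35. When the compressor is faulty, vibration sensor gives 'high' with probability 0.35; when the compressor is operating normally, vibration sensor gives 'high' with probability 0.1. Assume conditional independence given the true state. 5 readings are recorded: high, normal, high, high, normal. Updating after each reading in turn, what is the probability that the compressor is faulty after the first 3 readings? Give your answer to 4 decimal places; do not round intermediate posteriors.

0.8265

After 'high': P(faulty) = 0.35·0.3500 / (0.35·0.3500 + 0.1·0.6500) ≈ 0.6533
After 'normal': P(faulty) = 0.65·0.6533 / (0.65·0.6533 + 0.9·0.3467) ≈ 0.5765
After 'high': P(faulty) = 0.35·0.5765 / (0.35·0.5765 + 0.1·0.4235) ≈ 0.8265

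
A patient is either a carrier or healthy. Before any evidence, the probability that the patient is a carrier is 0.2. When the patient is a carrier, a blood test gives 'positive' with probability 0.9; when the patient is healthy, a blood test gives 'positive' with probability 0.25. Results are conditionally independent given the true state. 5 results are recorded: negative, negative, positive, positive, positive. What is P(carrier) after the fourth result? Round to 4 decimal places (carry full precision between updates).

0.0545

Apply Bayes' rule sequentially, carrying P(carrier) forward.
After 'negative': P(carrier) = 0.1·0.2000 / (0.1·0.2000 + 0.75·0.8000) ≈ 0.0323
After 'negative': P(carrier) = 0.1·0.0323 / (0.1·0.0323 + 0.75·0.9677) ≈ 0.0044
After 'positive': P(carrier) = 0.9·0.0044 / (0.9·0.0044 + 0.25·0.9956) ≈ 0.0157
After 'positive': P(carrier) = 0.9·0.0157 / (0.9·0.0157 + 0.25·0.9843) ≈ 0.0545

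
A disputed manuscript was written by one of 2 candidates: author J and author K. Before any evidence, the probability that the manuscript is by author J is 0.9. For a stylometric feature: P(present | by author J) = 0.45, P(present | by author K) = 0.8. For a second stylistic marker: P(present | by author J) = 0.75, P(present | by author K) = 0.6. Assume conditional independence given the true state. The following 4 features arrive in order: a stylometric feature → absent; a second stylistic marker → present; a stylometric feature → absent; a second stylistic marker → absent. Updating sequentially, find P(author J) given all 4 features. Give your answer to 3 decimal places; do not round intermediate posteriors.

0.982

After a stylometric feature='absent': P(author J) = 0.55·0.9000 / (0.55·0.9000 + 0.2·0.1000) ≈ 0.9612
After a second stylistic marker='present': P(author J) = 0.75·0.9612 / (0.75·0.9612 + 0.6·0.0388) ≈ 0.9687
After a stylometric feature='absent': P(author J) = 0.55·0.9687 / (0.55·0.9687 + 0.2·0.0313) ≈ 0.9884
After a second stylistic marker='absent': P(author J) = 0.25·0.9884 / (0.25·0.9884 + 0.4·0.0116) ≈ 0.9815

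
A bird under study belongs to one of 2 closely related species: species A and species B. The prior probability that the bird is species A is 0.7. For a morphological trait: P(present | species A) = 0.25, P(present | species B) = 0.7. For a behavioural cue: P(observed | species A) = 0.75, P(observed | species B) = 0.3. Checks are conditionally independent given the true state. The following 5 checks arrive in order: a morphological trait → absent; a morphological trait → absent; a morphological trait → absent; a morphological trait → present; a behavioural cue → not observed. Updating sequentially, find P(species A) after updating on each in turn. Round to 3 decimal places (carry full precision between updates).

Apply Bayes' rule sequentially, carrying P(species A) forward.
After a morphological trait='absent': P(species A) = 0.75·0.7000 / (0.75·0.7000 + 0.3·0.3000) ≈ 0.8537
After a morphological trait='absent': P(species A) = 0.75·0.8537 / (0.75·0.8537 + 0.3·0.1463) ≈ 0.9358
After a morphological trait='absent': P(species A) = 0.75·0.9358 / (0.75·0.9358 + 0.3·0.0642) ≈ 0.9733
After a morphological trait='present': P(species A) = 0.25·0.9733 / (0.25·0.9733 + 0.7·0.0267) ≈ 0.9287
After a behavioural cue='not observed': P(species A) = 0.25·0.9287 / (0.25·0.9287 + 0.7·0.0713) ≈ 0.8230

0.823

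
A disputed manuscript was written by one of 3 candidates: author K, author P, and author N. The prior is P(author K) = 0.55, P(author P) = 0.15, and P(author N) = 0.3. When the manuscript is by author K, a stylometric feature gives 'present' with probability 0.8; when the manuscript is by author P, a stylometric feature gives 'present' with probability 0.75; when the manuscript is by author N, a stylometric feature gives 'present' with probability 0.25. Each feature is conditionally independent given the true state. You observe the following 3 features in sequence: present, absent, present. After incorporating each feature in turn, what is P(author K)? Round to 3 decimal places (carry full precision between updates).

0.667

After 'present': normaliser = 0.8·0.5500 + 0.75·0.1500 + 0.25·0.3000; P(author K) ≈ 0.7012, P(author P) ≈ 0.1793, P(author N) ≈ 0.1195
After 'absent': normaliser = 0.2·0.7012 + 0.25·0.1793 + 0.75·0.1195; P(author K) ≈ 0.5105, P(author P) ≈ 0.1632, P(author N) ≈ 0.3263
After 'present': normaliser = 0.8·0.5105 + 0.75·0.1632 + 0.25·0.3263; P(author K) ≈ 0.6669, P(author P) ≈ 0.1998, P(author N) ≈ 0.1332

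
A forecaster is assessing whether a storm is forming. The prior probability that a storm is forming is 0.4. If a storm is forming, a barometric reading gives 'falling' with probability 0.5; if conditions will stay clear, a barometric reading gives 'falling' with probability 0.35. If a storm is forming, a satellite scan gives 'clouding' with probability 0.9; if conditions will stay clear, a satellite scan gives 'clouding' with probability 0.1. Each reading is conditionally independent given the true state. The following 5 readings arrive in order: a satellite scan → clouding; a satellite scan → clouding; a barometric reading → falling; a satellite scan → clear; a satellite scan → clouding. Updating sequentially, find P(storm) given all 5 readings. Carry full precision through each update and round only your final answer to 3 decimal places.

After a satellite scan='clouding': P(storm) = 0.9·0.4000 / (0.9·0.4000 + 0.1·0.6000) ≈ 0.8571
After a satellite scan='clouding': P(storm) = 0.9·0.8571 / (0.9·0.8571 + 0.1·0.1429) ≈ 0.9818
After a barometric reading='falling': P(storm) = 0.5·0.9818 / (0.5·0.9818 + 0.35·0.0182) ≈ 0.9872
After a satellite scan='clear': P(storm) = 0.1·0.9872 / (0.1·0.9872 + 0.9·0.0128) ≈ 0.8955
After a satellite scan='clouding': P(storm) = 0.9·0.8955 / (0.9·0.8955 + 0.1·0.1045) ≈ 0.9872

0.987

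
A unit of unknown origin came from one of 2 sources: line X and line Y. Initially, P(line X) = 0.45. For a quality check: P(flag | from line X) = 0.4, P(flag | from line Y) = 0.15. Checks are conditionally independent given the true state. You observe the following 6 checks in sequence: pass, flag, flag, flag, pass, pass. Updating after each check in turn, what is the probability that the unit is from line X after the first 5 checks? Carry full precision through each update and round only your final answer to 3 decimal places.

After 'pass': P(line X) = 0.6·0.4500 / (0.6·0.4500 + 0.85·0.5500) ≈ 0.3661
After 'flag': P(line X) = 0.4·0.3661 / (0.4·0.3661 + 0.15·0.6339) ≈ 0.6063
After 'flag': P(line X) = 0.4·0.6063 / (0.4·0.6063 + 0.15·0.3937) ≈ 0.8042
After 'flag': P(line X) = 0.4·0.8042 / (0.4·0.8042 + 0.15·0.1958) ≈ 0.9163
After 'pass': P(line X) = 0.6·0.9163 / (0.6·0.9163 + 0.85·0.0837) ≈ 0.8855

0.885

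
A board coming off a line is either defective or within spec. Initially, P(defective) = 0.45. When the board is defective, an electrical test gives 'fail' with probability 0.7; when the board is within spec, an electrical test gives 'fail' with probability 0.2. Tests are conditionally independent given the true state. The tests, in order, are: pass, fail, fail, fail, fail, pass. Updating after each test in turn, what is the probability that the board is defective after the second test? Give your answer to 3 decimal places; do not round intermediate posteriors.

0.518

Apply Bayes' rule sequentially, carrying P(defective) forward.
After 'pass': P(defective) = 0.3·0.4500 / (0.3·0.4500 + 0.8·0.5500) ≈ 0.2348
After 'fail': P(defective) = 0.7·0.2348 / (0.7·0.2348 + 0.2·0.7652) ≈ 0.5178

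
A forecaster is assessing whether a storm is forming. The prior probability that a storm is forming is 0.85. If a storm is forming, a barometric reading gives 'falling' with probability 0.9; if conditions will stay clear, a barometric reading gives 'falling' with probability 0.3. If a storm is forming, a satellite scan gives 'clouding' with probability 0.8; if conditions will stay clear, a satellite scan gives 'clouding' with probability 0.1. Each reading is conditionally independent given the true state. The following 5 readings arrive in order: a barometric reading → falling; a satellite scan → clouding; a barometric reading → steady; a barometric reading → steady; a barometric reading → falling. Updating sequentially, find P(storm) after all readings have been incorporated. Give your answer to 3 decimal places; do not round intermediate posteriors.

0.893

Apply Bayes' rule sequentially, carrying P(storm) forward.
After a barometric reading='falling': P(storm) = 0.9·0.8500 / (0.9·0.8500 + 0.3·0.1500) ≈ 0.9444
After a satellite scan='clouding': P(storm) = 0.8·0.9444 / (0.8·0.9444 + 0.1·0.0556) ≈ 0.9927
After a barometric reading='steady': P(storm) = 0.1·0.9927 / (0.1·0.9927 + 0.7·0.0073) ≈ 0.9510
After a barometric reading='steady': P(storm) = 0.1·0.9510 / (0.1·0.9510 + 0.7·0.0490) ≈ 0.7351
After a barometric reading='falling': P(storm) = 0.9·0.7351 / (0.9·0.7351 + 0.3·0.2649) ≈ 0.8928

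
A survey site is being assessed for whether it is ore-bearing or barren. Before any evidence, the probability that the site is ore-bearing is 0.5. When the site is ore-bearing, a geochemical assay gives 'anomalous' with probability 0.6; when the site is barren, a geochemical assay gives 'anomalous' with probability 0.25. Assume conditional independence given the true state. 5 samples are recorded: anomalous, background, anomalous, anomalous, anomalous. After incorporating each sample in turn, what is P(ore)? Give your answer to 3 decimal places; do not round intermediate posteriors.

0.947

After 'anomalous': P(ore) = 0.6·0.5000 / (0.6·0.5000 + 0.25·0.5000) ≈ 0.7059
After 'background': P(ore) = 0.4·0.7059 / (0.4·0.7059 + 0.75·0.2941) ≈ 0.5614
After 'anomalous': P(ore) = 0.6·0.5614 / (0.6·0.5614 + 0.25·0.4386) ≈ 0.7544
After 'anomalous': P(ore) = 0.6·0.7544 / (0.6·0.7544 + 0.25·0.2456) ≈ 0.8806
After 'anomalous': P(ore) = 0.6·0.8806 / (0.6·0.8806 + 0.25·0.1194) ≈ 0.9465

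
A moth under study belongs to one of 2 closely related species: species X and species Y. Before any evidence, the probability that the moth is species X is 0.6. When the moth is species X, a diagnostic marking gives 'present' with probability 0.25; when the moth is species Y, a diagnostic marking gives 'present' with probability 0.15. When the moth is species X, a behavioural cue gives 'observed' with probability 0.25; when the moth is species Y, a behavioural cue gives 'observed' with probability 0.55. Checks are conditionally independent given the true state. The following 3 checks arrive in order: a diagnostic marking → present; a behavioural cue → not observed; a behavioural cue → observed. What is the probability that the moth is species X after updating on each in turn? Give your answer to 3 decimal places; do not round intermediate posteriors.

After a diagnostic marking='present': P(species X) = 0.25·0.6000 / (0.25·0.6000 + 0.15·0.4000) ≈ 0.7143
After a behavioural cue='not observed': P(species X) = 0.75·0.7143 / (0.75·0.7143 + 0.45·0.2857) ≈ 0.8065
After a behavioural cue='observed': P(species X) = 0.25·0.8065 / (0.25·0.8065 + 0.55·0.1935) ≈ 0.6545

0.654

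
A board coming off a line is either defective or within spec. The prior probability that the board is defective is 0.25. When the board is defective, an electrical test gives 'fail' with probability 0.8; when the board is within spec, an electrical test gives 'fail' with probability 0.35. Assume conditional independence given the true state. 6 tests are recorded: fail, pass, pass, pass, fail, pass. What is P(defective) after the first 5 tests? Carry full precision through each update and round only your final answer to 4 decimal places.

After 'fail': P(defective) = 0.8·0.2500 / (0.8·0.2500 + 0.35·0.7500) ≈ 0.4324
After 'pass': P(defective) = 0.2·0.4324 / (0.2·0.4324 + 0.65·0.5676) ≈ 0.1899
After 'pass': P(defective) = 0.2·0.1899 / (0.2·0.1899 + 0.65·0.8101) ≈ 0.0673
After 'pass': P(defective) = 0.2·0.0673 / (0.2·0.0673 + 0.65·0.9327) ≈ 0.0217
After 'fail': P(defective) = 0.8·0.0217 / (0.8·0.0217 + 0.35·0.9783) ≈ 0.0483

0.0483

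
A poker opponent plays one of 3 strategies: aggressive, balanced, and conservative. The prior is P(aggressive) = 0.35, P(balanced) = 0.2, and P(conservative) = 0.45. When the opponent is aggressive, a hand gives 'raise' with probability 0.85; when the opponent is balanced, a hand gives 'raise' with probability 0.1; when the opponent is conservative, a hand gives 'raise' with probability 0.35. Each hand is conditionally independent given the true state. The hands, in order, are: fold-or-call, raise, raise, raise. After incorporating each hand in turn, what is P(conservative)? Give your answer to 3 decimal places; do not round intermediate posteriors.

0.279

After 'fold-or-call': normaliser = 0.15·0.3500 + 0.9·0.2000 + 0.65·0.4500; P(aggressive) ≈ 0.1000, P(balanced) ≈ 0.3429, P(conservative) ≈ 0.5571
After 'raise': normaliser = 0.85·0.1000 + 0.1·0.3429 + 0.35·0.5571; P(aggressive) ≈ 0.2705, P(balanced) ≈ 0.1091, P(conservative) ≈ 0.6205
After 'raise': normaliser = 0.85·0.2705 + 0.1·0.1091 + 0.35·0.6205; P(aggressive) ≈ 0.5020, P(balanced) ≈ 0.0238, P(conservative) ≈ 0.4742
After 'raise': normaliser = 0.85·0.5020 + 0.1·0.0238 + 0.35·0.4742; P(aggressive) ≈ 0.7171, P(balanced) ≈ 0.0040, P(conservative) ≈ 0.2789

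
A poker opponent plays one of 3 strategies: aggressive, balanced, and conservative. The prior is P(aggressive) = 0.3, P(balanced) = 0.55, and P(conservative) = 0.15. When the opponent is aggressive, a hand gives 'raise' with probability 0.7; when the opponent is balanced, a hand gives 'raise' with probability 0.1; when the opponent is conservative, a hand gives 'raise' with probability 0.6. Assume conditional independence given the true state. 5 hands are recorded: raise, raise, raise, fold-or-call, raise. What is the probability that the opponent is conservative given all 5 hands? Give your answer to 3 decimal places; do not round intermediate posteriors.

0.264

After 'raise': normaliser = 0.7·0.3000 + 0.1·0.5500 + 0.6·0.1500; P(aggressive) ≈ 0.5915, P(balanced) ≈ 0.1549, P(conservative) ≈ 0.2535
After 'raise': normaliser = 0.7·0.5915 + 0.1·0.1549 + 0.6·0.2535; P(aggressive) ≈ 0.7119, P(balanced) ≈ 0.0266, P(conservative) ≈ 0.2615
After 'raise': normaliser = 0.7·0.7119 + 0.1·0.0266 + 0.6·0.2615; P(aggressive) ≈ 0.7575, P(balanced) ≈ 0.0040, P(conservative) ≈ 0.2385
After 'fold-or-call': normaliser = 0.3·0.7575 + 0.9·0.0040 + 0.4·0.2385; P(aggressive) ≈ 0.6964, P(balanced) ≈ 0.0112, P(conservative) ≈ 0.2924
After 'raise': normaliser = 0.7·0.6964 + 0.1·0.0112 + 0.6·0.2924; P(aggressive) ≈ 0.7341, P(balanced) ≈ 0.0017, P(conservative) ≈ 0.2642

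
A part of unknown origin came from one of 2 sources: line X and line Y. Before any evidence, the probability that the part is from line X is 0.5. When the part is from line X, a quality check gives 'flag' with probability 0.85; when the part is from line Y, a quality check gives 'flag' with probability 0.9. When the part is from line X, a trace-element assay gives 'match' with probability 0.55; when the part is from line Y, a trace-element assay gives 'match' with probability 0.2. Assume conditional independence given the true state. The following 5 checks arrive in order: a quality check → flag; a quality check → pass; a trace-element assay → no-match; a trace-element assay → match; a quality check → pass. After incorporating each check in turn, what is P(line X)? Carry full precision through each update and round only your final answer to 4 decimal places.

0.7667

After a quality check='flag': P(line X) = 0.85·0.5000 / (0.85·0.5000 + 0.9·0.5000) ≈ 0.4857
After a quality check='pass': P(line X) = 0.15·0.4857 / (0.15·0.4857 + 0.1·0.5143) ≈ 0.5862
After a trace-element assay='no-match': P(line X) = 0.45·0.5862 / (0.45·0.5862 + 0.8·0.4138) ≈ 0.4435
After a trace-element assay='match': P(line X) = 0.55·0.4435 / (0.55·0.4435 + 0.2·0.5565) ≈ 0.6867
After a quality check='pass': P(line X) = 0.15·0.6867 / (0.15·0.6867 + 0.1·0.3133) ≈ 0.7667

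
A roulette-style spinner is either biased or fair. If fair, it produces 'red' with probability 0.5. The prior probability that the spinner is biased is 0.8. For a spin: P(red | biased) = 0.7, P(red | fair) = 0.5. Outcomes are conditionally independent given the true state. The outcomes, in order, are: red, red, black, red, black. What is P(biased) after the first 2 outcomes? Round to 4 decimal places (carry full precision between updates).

0.8869

Each posterior becomes the prior for the next update.
After 'red': P(biased) = 0.7·0.8000 / (0.7·0.8000 + 0.5·0.2000) ≈ 0.8485
After 'red': P(biased) = 0.7·0.8485 / (0.7·0.8485 + 0.5·0.1515) ≈ 0.8869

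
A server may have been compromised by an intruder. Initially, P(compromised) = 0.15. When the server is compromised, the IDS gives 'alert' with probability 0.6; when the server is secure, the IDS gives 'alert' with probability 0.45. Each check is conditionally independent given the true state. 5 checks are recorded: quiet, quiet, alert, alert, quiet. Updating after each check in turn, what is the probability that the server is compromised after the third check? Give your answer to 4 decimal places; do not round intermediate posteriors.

0.1107

Each posterior becomes the prior for the next update.
After 'quiet': P(compromised) = 0.4·0.1500 / (0.4·0.1500 + 0.55·0.8500) ≈ 0.1137
After 'quiet': P(compromised) = 0.4·0.1137 / (0.4·0.1137 + 0.55·0.8863) ≈ 0.0854
After 'alert': P(compromised) = 0.6·0.0854 / (0.6·0.0854 + 0.45·0.9146) ≈ 0.1107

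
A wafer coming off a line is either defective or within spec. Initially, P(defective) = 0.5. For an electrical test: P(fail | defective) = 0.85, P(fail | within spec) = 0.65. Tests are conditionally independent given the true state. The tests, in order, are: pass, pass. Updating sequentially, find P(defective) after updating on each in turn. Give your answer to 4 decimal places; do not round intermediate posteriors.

After 'pass': P(defective) = 0.15·0.5000 / (0.15·0.5000 + 0.35·0.5000) ≈ 0.3000
After 'pass': P(defective) = 0.15·0.3000 / (0.15·0.3000 + 0.35·0.7000) ≈ 0.1552

0.1552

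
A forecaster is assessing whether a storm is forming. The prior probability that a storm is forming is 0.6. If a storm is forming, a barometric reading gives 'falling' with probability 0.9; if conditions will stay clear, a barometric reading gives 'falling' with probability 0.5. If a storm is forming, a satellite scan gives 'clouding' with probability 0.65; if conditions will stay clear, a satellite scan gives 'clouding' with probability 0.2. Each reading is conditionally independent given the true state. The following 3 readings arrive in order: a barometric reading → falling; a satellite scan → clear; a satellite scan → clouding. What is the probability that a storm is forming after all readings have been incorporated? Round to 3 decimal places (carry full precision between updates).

After a barometric reading='falling': P(storm) = 0.9·0.6000 / (0.9·0.6000 + 0.5·0.4000) ≈ 0.7297
After a satellite scan='clear': P(storm) = 0.35·0.7297 / (0.35·0.7297 + 0.8·0.2703) ≈ 0.5415
After a satellite scan='clouding': P(storm) = 0.65·0.5415 / (0.65·0.5415 + 0.2·0.4585) ≈ 0.7933

0.793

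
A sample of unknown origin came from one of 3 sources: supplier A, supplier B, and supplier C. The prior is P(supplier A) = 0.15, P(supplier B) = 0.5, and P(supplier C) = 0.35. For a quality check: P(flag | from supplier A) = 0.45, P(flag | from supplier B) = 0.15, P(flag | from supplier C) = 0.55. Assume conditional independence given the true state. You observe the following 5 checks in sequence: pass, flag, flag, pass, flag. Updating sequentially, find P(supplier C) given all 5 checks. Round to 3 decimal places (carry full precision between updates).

0.688

Apply Bayes' rule sequentially, carrying P(supplier C) forward.
After 'pass': normaliser = 0.55·0.1500 + 0.85·0.5000 + 0.45·0.3500; P(supplier A) ≈ 0.1241, P(supplier B) ≈ 0.6391, P(supplier C) ≈ 0.2368
After 'flag': normaliser = 0.45·0.1241 + 0.15·0.6391 + 0.55·0.2368; P(supplier A) ≈ 0.1980, P(supplier B) ≈ 0.3400, P(supplier C) ≈ 0.4620
After 'flag': normaliser = 0.45·0.1980 + 0.15·0.3400 + 0.55·0.4620; P(supplier A) ≈ 0.2260, P(supplier B) ≈ 0.1294, P(supplier C) ≈ 0.6446
After 'pass': normaliser = 0.55·0.2260 + 0.85·0.1294 + 0.45·0.6446; P(supplier A) ≈ 0.2371, P(supplier B) ≈ 0.2097, P(supplier C) ≈ 0.5532
After 'flag': normaliser = 0.45·0.2371 + 0.15·0.2097 + 0.55·0.5532; P(supplier A) ≈ 0.2412, P(supplier B) ≈ 0.0711, P(supplier C) ≈ 0.6877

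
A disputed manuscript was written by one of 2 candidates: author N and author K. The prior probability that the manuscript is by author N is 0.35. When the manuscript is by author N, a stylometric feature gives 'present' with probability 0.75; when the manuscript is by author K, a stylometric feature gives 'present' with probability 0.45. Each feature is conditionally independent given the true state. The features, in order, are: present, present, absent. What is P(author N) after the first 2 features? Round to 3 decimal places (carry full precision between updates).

0.599

After 'present': P(author N) = 0.75·0.3500 / (0.75·0.3500 + 0.45·0.6500) ≈ 0.4730
After 'present': P(author N) = 0.75·0.4730 / (0.75·0.4730 + 0.45·0.5270) ≈ 0.5993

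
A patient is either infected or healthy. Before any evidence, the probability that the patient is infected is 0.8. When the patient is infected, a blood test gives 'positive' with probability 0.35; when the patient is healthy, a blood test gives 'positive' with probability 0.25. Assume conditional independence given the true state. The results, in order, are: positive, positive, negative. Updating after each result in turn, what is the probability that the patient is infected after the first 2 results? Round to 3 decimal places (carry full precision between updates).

After 'positive': P(infected) = 0.35·0.8000 / (0.35·0.8000 + 0.25·0.2000) ≈ 0.8485
After 'positive': P(infected) = 0.35·0.8485 / (0.35·0.8485 + 0.25·0.1515) ≈ 0.8869

0.887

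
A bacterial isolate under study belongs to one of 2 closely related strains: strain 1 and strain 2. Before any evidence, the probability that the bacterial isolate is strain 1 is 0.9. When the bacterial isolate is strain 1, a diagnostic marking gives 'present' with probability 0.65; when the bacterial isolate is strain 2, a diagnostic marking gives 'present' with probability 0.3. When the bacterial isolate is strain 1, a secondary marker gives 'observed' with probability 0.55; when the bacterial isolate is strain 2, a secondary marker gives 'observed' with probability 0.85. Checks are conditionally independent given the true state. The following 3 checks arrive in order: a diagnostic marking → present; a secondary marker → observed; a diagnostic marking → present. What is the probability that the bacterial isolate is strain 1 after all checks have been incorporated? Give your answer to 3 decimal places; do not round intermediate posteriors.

Apply Bayes' rule sequentially, carrying P(strain 1) forward.
After a diagnostic marking='present': P(strain 1) = 0.65·0.9000 / (0.65·0.9000 + 0.3·0.1000) ≈ 0.9512
After a secondary marker='observed': P(strain 1) = 0.55·0.9512 / (0.55·0.9512 + 0.85·0.0488) ≈ 0.9266
After a diagnostic marking='present': P(strain 1) = 0.65·0.9266 / (0.65·0.9266 + 0.3·0.0734) ≈ 0.9647

0.965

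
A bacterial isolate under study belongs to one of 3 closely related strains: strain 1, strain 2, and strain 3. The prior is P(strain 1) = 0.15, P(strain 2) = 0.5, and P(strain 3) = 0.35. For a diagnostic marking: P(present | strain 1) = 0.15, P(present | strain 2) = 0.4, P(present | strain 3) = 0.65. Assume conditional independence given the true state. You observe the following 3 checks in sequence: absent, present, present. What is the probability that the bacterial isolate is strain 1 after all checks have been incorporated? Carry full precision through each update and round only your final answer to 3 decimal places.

Each posterior becomes the prior for the next update.
After 'absent': normaliser = 0.85·0.1500 + 0.6·0.5000 + 0.35·0.3500; P(strain 1) ≈ 0.2318, P(strain 2) ≈ 0.5455, P(strain 3) ≈ 0.2227
After 'present': normaliser = 0.15·0.2318 + 0.4·0.5455 + 0.65·0.2227; P(strain 1) ≈ 0.0874, P(strain 2) ≈ 0.5486, P(strain 3) ≈ 0.3640
After 'present': normaliser = 0.15·0.0874 + 0.4·0.5486 + 0.65·0.3640; P(strain 1) ≈ 0.0280, P(strain 2) ≈ 0.4677, P(strain 3) ≈ 0.5043

0.028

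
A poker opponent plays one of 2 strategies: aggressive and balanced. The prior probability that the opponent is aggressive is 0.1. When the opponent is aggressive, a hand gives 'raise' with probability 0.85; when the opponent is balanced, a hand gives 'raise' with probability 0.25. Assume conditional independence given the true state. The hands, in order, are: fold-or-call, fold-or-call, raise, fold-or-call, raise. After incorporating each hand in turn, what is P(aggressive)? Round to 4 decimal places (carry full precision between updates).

0.0102

Apply Bayes' rule sequentially, carrying P(aggressive) forward.
After 'fold-or-call': P(aggressive) = 0.15·0.1000 / (0.15·0.1000 + 0.75·0.9000) ≈ 0.0217
After 'fold-or-call': P(aggressive) = 0.15·0.0217 / (0.15·0.0217 + 0.75·0.9783) ≈ 0.0044
After 'raise': P(aggressive) = 0.85·0.0044 / (0.85·0.0044 + 0.25·0.9956) ≈ 0.0149
After 'fold-or-call': P(aggressive) = 0.15·0.0149 / (0.15·0.0149 + 0.75·0.9851) ≈ 0.0030
After 'raise': P(aggressive) = 0.85·0.0030 / (0.85·0.0030 + 0.25·0.9970) ≈ 0.0102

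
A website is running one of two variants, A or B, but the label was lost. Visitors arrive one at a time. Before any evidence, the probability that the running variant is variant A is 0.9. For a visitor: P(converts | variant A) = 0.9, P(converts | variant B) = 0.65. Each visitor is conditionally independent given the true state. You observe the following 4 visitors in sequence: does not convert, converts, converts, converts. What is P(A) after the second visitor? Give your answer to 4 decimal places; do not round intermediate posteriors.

After 'does not convert': P(A) = 0.1·0.9000 / (0.1·0.9000 + 0.35·0.1000) ≈ 0.7200
After 'converts': P(A) = 0.9·0.7200 / (0.9·0.7200 + 0.65·0.2800) ≈ 0.7807

0.7807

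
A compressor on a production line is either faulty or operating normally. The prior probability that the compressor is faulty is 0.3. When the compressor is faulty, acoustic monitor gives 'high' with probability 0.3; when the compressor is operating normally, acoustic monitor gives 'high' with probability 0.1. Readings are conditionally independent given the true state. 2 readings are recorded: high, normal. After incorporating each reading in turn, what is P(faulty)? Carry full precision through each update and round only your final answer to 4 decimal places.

Apply Bayes' rule sequentially, carrying P(faulty) forward.
After 'high': P(faulty) = 0.3·0.3000 / (0.3·0.3000 + 0.1·0.7000) ≈ 0.5625
After 'normal': P(faulty) = 0.7·0.5625 / (0.7·0.5625 + 0.9·0.4375) ≈ 0.5000

0.5000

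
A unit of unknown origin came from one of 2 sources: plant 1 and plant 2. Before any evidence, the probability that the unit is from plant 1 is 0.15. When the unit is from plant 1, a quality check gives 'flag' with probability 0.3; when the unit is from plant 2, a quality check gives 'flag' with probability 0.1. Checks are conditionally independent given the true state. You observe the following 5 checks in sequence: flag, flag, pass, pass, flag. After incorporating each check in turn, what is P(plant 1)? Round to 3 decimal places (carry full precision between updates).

After 'flag': P(plant 1) = 0.3·0.1500 / (0.3·0.1500 + 0.1·0.8500) ≈ 0.3462
After 'flag': P(plant 1) = 0.3·0.3462 / (0.3·0.3462 + 0.1·0.6538) ≈ 0.6136
After 'pass': P(plant 1) = 0.7·0.6136 / (0.7·0.6136 + 0.9·0.3864) ≈ 0.5526
After 'pass': P(plant 1) = 0.7·0.5526 / (0.7·0.5526 + 0.9·0.4474) ≈ 0.4900
After 'flag': P(plant 1) = 0.3·0.4900 / (0.3·0.4900 + 0.1·0.5100) ≈ 0.7424

0.742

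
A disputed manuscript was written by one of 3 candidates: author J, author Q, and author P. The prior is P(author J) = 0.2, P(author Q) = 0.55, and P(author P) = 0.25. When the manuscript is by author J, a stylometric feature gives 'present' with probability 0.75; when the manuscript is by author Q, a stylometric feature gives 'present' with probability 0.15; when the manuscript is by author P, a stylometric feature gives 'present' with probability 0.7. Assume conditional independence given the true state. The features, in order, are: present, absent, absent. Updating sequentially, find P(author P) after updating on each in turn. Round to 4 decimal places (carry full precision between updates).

0.1859

After 'present': normaliser = 0.75·0.2000 + 0.15·0.5500 + 0.7·0.2500; P(author J) ≈ 0.3681, P(author Q) ≈ 0.2025, P(author P) ≈ 0.4294
After 'absent': normaliser = 0.25·0.3681 + 0.85·0.2025 + 0.3·0.4294; P(author J) ≈ 0.2342, P(author Q) ≈ 0.4379, P(author P) ≈ 0.3279
After 'absent': normaliser = 0.25·0.2342 + 0.85·0.4379 + 0.3·0.3279; P(author J) ≈ 0.1106, P(author Q) ≈ 0.7035, P(author P) ≈ 0.1859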